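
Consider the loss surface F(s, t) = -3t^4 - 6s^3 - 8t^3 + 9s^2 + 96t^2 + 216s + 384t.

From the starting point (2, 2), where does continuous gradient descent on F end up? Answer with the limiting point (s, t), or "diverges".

(-3, -2)

F is separable, so gradient descent decouples: s follows -∂F/∂s, t follows -∂F/∂t.
∂F/∂s = -18(s - 4)(s + 3); at s=2 this is 180, so s decreases.
∂F/∂t = -12(t - 4)(t + 2)(t + 4); at t=2 this is 576, so t decreases.
s converges to its nearest critical value -3 (a local min of the s-part); t converges to -2. The iterate converges to (-3, -2).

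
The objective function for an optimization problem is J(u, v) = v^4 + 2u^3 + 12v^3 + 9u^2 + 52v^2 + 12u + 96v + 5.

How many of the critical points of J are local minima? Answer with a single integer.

2

J separates as a function of u plus a function of v, so ∇J=0 decouples.
∂J/∂u = 6(u + 1)(u + 2) = 0 at u ∈ {-2, -1}; ∂J/∂v = 4(v + 2)(v + 3)(v + 4) = 0 at v ∈ {-4, -3, -2}.
The Hessian is diagonal: diag(J_uu, J_vv). Second derivatives: J_uu(-2)=-6, J_uu(-1)=6; J_vv(-4)=8, J_vv(-3)=-4, J_vv(-2)=8.
Local minima occur where both diagonal entries positive: (-1, -4), (-1, -2). Count: 2.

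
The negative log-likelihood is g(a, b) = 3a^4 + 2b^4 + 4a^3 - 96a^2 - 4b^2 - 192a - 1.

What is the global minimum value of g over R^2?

g(a,b) separates as P(a) + Q(b) − 1, so its minimum is min P + min Q − 1.
P'(a) = 12(a - 4)(a + 1)(a + 4) vanishes at a ∈ {-4, -1, 4}; Q'(b) = 8b(b - 1)(b + 1) vanishes at b ∈ {-1, 0, 1}.
Local minima of P (where P''>0): P(-4)=-256, P(4)=-1280. Local minima of Q: Q(-1)=-2, Q(1)=-2.
So the global minimum of g is P(4) + Q(-1) − 1 = -1280 − 2 − 1 = -1283, attained at (4, -1).

-1283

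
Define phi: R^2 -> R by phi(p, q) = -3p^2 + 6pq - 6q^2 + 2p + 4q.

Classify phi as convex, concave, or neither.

concave

phi is quadratic, so its Hessian is the constant matrix H = [[-6, 6], [6, -12]].
det(H) = 36, tr(H) = -18.
det(H) > 0 and tr(H) < 0, so H is negative definite everywhere: concave.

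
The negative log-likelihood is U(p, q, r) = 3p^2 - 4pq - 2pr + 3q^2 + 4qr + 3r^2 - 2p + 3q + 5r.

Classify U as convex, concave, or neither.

U is quadratic, so its Hessian is the constant matrix H = [[6, -4, -2], [-4, 6, 4], [-2, 4, 6]].
Leading principal minors: 6, 20, 64.
All positive ⇒ H ≻ 0 ⇒ convex.

convex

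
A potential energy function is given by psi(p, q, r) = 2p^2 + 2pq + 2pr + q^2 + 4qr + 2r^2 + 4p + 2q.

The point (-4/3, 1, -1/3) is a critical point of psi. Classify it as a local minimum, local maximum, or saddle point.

The Hessian is constant: H = [[4, 2, 2], [2, 2, 4], [2, 4, 4]].
Leading principal minors: Δ₁ = 4, Δ₂ = 4, Δ₃ = -24.
The minors fit neither the all-positive nor the alternating-sign pattern, so H is indefinite: a saddle point.

saddle point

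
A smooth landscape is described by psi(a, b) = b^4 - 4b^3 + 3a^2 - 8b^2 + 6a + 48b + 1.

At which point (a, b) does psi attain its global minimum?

psi(a,b) separates as P(a) + Q(b) + 1, so its minimum is min P + min Q + 1.
P'(a) = 6a + 6 vanishes at a ∈ {-1}; Q'(b) = 4(b - 3)(b - 2)(b + 2) vanishes at b ∈ {-2, 2, 3}.
Local minima of P (where P''>0): P(-1)=-3. Local minima of Q: Q(-2)=-80, Q(3)=45.
So the global minimum of psi is P(-1) + Q(-2) + 1 = -3 − 80 + 1 = -82, attained at (-1, -2).

(-1, -2)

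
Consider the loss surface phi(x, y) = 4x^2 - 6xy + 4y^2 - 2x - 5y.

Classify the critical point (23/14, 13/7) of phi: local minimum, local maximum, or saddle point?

local minimum

The Hessian of phi is constant: H = [[8, -6], [-6, 8]].
det(H) = 8·8 − (-6)² = 28.
det(H) > 0 and tr(H) = 16 > 0, so H is positive definite and the point is a local minimum.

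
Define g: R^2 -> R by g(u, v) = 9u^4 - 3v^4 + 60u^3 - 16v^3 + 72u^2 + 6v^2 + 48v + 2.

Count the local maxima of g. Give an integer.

g separates as a function of u plus a function of v, so ∇g=0 decouples.
∂g/∂u = 36u(u + 1)(u + 4) = 0 at u ∈ {-4, -1, 0}; ∂g/∂v = -12(v - 1)(v + 1)(v + 4) = 0 at v ∈ {-4, -1, 1}.
The Hessian is diagonal: diag(g_uu, g_vv). Second derivatives: g_uu(-4)=432, g_uu(-1)=-108, g_uu(0)=144; g_vv(-4)=-180, g_vv(-1)=72, g_vv(1)=-120.
Local maxima occur where both diagonal entries negative: (-1, -4), (-1, 1). Count: 2.

2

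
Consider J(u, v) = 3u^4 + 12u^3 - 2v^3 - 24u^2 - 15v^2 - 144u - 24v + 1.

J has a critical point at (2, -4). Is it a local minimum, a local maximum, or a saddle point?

local minimum

The mixed partial ∂²J/∂u∂v is 0, so the Hessian at any point is diag(J_uu, J_vv) = diag(12(3u^2 + 6u - 4), -6(2v + 5)).
At (2, -4): H = diag(240, 18).
Both eigenvalues are positive, so H is positive definite: a local minimum.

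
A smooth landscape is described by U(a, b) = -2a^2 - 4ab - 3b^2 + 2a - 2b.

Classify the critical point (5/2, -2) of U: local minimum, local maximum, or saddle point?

local maximum

The Hessian of U is constant: H = [[-4, -4], [-4, -6]].
det(H) = (-4)·(-6) − (-4)² = 8.
det(H) > 0 and tr(H) = -10 < 0, so H is negative definite and the point is a local maximum.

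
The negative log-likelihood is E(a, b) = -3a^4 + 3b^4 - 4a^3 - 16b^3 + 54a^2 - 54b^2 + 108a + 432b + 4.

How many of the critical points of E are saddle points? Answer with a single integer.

5

E separates as a function of a plus a function of b, so ∇E=0 decouples.
∂E/∂a = -12(a - 3)(a + 1)(a + 3) = 0 at a ∈ {-3, -1, 3}; ∂E/∂b = 12(b - 4)(b - 3)(b + 3) = 0 at b ∈ {-3, 3, 4}.
The Hessian is diagonal: diag(E_aa, E_bb). Second derivatives: E_aa(-3)=-144, E_aa(-1)=96, E_aa(3)=-288; E_bb(-3)=504, E_bb(3)=-72, E_bb(4)=84.
Saddle points occur where the two diagonal entries have opposite signs: (-3, -3), (-3, 4), (-1, 3), (3, -3), (3, 4). Count: 5.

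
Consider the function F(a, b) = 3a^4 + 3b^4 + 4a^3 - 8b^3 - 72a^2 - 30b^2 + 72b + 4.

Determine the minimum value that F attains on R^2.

F(a,b) separates as P(a) + Q(b) + 4, so its minimum is min P + min Q + 4.
P'(a) = 12a(a - 3)(a + 4) vanishes at a ∈ {-4, 0, 3}; Q'(b) = 12(b - 3)(b - 1)(b + 2) vanishes at b ∈ {-2, 1, 3}.
Local minima of P (where P''>0): P(-4)=-640, P(3)=-297. Local minima of Q: Q(-2)=-152, Q(3)=-27.
So the global minimum of F is P(-4) + Q(-2) + 4 = -640 − 152 + 4 = -788, attained at (-4, -2).

-788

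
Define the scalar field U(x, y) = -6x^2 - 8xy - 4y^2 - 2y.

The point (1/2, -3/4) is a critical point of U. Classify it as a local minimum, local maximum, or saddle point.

The Hessian of U is constant: H = [[-12, -8], [-8, -8]].
det(H) = (-12)·(-8) − (-8)² = 32.
det(H) > 0 and tr(H) = -20 < 0, so H is negative definite and the point is a local maximum.

local maximum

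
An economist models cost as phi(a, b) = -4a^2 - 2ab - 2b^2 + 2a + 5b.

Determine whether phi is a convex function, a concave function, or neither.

phi is quadratic, so its Hessian is the constant matrix H = [[-8, -2], [-2, -4]].
det(H) = 28, tr(H) = -12.
det(H) > 0 and tr(H) < 0, so H is negative definite everywhere: concave.

concave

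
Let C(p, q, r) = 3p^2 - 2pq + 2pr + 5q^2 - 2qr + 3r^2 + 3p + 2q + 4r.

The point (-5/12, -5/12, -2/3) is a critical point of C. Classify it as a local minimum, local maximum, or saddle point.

The Hessian is constant: H = [[6, -2, 2], [-2, 10, -2], [2, -2, 6]].
Leading principal minors: Δ₁ = 6, Δ₂ = 56, Δ₃ = 288.
All leading minors are positive, so H is positive definite: a local minimum.

local minimum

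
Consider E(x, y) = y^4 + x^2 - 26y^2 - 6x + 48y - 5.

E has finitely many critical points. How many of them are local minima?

E separates as a function of x plus a function of y, so ∇E=0 decouples.
∂E/∂x = 2(x - 3) = 0 at x ∈ {3}; ∂E/∂y = 4(y - 3)(y - 1)(y + 4) = 0 at y ∈ {-4, 1, 3}.
The Hessian is diagonal: diag(E_xx, E_yy). Second derivatives: E_xx(3)=2; E_yy(-4)=140, E_yy(1)=-40, E_yy(3)=56.
Local minima occur where both diagonal entries positive: (3, -4), (3, 3). Count: 2.

2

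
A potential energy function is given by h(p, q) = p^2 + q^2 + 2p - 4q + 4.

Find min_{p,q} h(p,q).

-1

h(p,q) separates as A(p) + B(q) + 4, so its minimum is min A + min B + 4.
A'(p) = 2p + 2 vanishes at p ∈ {-1}; B'(q) = 2q - 4 vanishes at q ∈ {2}.
Local minima of A (where A''>0): A(-1)=-1. Local minima of B: B(2)=-4.
So the global minimum of h is A(-1) + B(2) + 4 = -1 − 4 + 4 = -1, attained at (-1, 2).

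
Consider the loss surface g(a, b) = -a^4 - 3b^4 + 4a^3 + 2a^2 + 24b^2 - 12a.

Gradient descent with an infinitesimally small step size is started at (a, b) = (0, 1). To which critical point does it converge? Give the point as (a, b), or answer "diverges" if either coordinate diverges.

g is separable, so gradient descent decouples: a follows -∂g/∂a, b follows -∂g/∂b.
∂g/∂a = -4(a - 3)(a - 1)(a + 1); at a=0 this is -12, so a increases.
∂g/∂b = -12b(b - 2)(b + 2); at b=1 this is 36, so b decreases.
a converges to its nearest critical value 1 (a local min of the a-part); b converges to 0. The iterate converges to (1, 0).

(1, 0)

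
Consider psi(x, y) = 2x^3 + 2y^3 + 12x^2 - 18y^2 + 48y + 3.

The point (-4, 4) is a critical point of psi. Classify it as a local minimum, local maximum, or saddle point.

The mixed partial ∂²psi/∂x∂y is 0, so the Hessian at any point is diag(psi_xx, psi_yy) = diag(12(x + 2), 12(y - 3)).
At (-4, 4): H = diag(-24, 12).
The eigenvalues have opposite signs, so H is indefinite: a saddle point.

saddle point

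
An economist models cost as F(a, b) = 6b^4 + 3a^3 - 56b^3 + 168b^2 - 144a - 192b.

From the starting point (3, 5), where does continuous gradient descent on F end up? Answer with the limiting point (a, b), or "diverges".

F is separable, so gradient descent decouples: a follows -∂F/∂a, b follows -∂F/∂b.
∂F/∂a = 9(a - 4)(a + 4); at a=3 this is -63, so a increases.
∂F/∂b = 24(b - 4)(b - 2)(b - 1); at b=5 this is 288, so b decreases.
a converges to its nearest critical value 4 (a local min of the a-part); b converges to 4. The iterate converges to (4, 4).

(4, 4)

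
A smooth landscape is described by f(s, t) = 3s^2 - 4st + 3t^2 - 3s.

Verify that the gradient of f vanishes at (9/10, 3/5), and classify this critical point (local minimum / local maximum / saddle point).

∇f = (6s - 4t - 3, -4s + 6t); substituting (9/10, 3/5) gives ∇f = (0, 0), so (9/10, 3/5) is indeed a critical point.
The Hessian of f is constant: H = [[6, -4], [-4, 6]].
det(H) = 6·6 − (-4)² = 20.
det(H) > 0 and tr(H) = 12 > 0, so H is positive definite and the point is a local minimum.

local minimum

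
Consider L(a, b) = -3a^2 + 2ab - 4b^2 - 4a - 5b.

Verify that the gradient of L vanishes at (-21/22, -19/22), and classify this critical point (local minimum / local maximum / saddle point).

local maximum

∇L = (-6a + 2b - 4, 2a - 8b - 5); substituting (-21/22, -19/22) gives ∇L = (0, 0), so (-21/22, -19/22) is indeed a critical point.
The Hessian of L is constant: H = [[-6, 2], [2, -8]].
det(H) = (-6)·(-8) − 2² = 44.
det(H) > 0 and tr(H) = -14 < 0, so H is negative definite and the point is a local maximum.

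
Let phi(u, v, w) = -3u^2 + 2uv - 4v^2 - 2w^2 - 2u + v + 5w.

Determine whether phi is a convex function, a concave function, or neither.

phi is quadratic, so its Hessian is the constant matrix H = [[-6, 2, 0], [2, -8, 0], [0, 0, -4]].
Leading principal minors: -6, 44, -176.
Signs alternate −, +, − ⇒ H ≺ 0 ⇒ concave.

concave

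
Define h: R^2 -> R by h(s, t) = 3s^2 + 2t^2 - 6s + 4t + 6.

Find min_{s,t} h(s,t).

h(s,t) separates as P(s) + Q(t) + 6, so its minimum is min P + min Q + 6.
P'(s) = 6s - 6 vanishes at s ∈ {1}; Q'(t) = 4(t + 1) vanishes at t ∈ {-1}.
Local minima of P (where P''>0): P(1)=-3. Local minima of Q: Q(-1)=-2.
So the global minimum of h is P(1) + Q(-1) + 6 = -3 − 2 + 6 = 1, attained at (1, -1).

1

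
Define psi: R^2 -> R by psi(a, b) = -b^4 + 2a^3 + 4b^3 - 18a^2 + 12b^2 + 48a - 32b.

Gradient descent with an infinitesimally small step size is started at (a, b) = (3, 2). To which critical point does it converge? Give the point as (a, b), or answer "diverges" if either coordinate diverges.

(4, 1)

psi is separable, so gradient descent decouples: a follows -∂psi/∂a, b follows -∂psi/∂b.
∂psi/∂a = 6(a - 4)(a - 2); at a=3 this is -6, so a increases.
∂psi/∂b = -4(b - 4)(b - 1)(b + 2); at b=2 this is 32, so b decreases.
a converges to its nearest critical value 4 (a local min of the a-part); b converges to 1. The iterate converges to (4, 1).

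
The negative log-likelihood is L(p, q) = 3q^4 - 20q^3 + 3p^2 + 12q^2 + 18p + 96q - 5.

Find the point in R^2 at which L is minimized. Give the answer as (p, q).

(-3, -1)

L(p,q) separates as A(p) + B(q) − 5, so its minimum is min A + min B − 5.
A'(p) = 6p + 18 vanishes at p ∈ {-3}; B'(q) = 12(q - 4)(q - 2)(q + 1) vanishes at q ∈ {-1, 2, 4}.
Local minima of A (where A''>0): A(-3)=-27. Local minima of B: B(-1)=-61, B(4)=64.
So the global minimum of L is A(-3) + B(-1) − 5 = -27 − 61 − 5 = -93, attained at (-3, -1).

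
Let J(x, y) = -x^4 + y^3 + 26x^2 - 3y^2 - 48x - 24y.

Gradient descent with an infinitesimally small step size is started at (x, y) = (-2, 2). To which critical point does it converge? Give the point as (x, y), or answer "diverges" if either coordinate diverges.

J is separable, so gradient descent decouples: x follows -∂J/∂x, y follows -∂J/∂y.
∂J/∂x = -4(x - 3)(x - 1)(x + 4); at x=-2 this is -120, so x increases.
∂J/∂y = 3(y - 4)(y + 2); at y=2 this is -24, so y increases.
x converges to its nearest critical value 1 (a local min of the x-part); y converges to 4. The iterate converges to (1, 4).

(1, 4)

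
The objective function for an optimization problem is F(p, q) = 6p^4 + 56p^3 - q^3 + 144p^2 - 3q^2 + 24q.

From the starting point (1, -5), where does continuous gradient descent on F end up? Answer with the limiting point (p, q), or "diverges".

(0, -4)

F is separable, so gradient descent decouples: p follows -∂F/∂p, q follows -∂F/∂q.
∂F/∂p = 24p(p + 3)(p + 4); at p=1 this is 480, so p decreases.
∂F/∂q = -3(q - 2)(q + 4); at q=-5 this is -21, so q increases.
p converges to its nearest critical value 0 (a local min of the p-part); q converges to -4. The iterate converges to (0, -4).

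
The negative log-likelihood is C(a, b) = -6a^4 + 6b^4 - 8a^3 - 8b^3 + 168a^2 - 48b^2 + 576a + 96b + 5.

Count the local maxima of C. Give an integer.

C separates as a function of a plus a function of b, so ∇C=0 decouples.
∂C/∂a = -24(a - 4)(a + 2)(a + 3) = 0 at a ∈ {-3, -2, 4}; ∂C/∂b = 24(b - 2)(b - 1)(b + 2) = 0 at b ∈ {-2, 1, 2}.
The Hessian is diagonal: diag(C_aa, C_bb). Second derivatives: C_aa(-3)=-168, C_aa(-2)=144, C_aa(4)=-1008; C_bb(-2)=288, C_bb(1)=-72, C_bb(2)=96.
Local maxima occur where both diagonal entries negative: (-3, 1), (4, 1). Count: 2.

2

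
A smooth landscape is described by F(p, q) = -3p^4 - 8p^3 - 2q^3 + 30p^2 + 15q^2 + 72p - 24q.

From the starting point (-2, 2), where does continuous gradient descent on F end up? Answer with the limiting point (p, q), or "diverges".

(-1, 1)

F is separable, so gradient descent decouples: p follows -∂F/∂p, q follows -∂F/∂q.
∂F/∂p = -12(p - 2)(p + 1)(p + 3); at p=-2 this is -48, so p increases.
∂F/∂q = -6(q - 4)(q - 1); at q=2 this is 12, so q decreases.
p converges to its nearest critical value -1 (a local min of the p-part); q converges to 1. The iterate converges to (-1, 1).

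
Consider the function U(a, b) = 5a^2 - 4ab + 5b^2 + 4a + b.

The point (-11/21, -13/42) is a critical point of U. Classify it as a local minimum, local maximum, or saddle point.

local minimum

The Hessian of U is constant: H = [[10, -4], [-4, 10]].
det(H) = 10·10 − (-4)² = 84.
det(H) > 0 and tr(H) = 20 > 0, so H is positive definite and the point is a local minimum.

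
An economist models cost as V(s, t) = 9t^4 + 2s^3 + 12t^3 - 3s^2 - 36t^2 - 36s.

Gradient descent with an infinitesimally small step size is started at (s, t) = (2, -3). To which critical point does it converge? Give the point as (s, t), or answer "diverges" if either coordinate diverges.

V is separable, so gradient descent decouples: s follows -∂V/∂s, t follows -∂V/∂t.
∂V/∂s = 6(s - 3)(s + 2); at s=2 this is -24, so s increases.
∂V/∂t = 36t(t - 1)(t + 2); at t=-3 this is -432, so t increases.
s converges to its nearest critical value 3 (a local min of the s-part); t converges to -2. The iterate converges to (3, -2).

(3, -2)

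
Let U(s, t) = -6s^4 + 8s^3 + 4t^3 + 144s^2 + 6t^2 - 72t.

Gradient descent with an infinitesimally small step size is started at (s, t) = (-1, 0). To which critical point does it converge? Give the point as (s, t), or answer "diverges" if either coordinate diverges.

U is separable, so gradient descent decouples: s follows -∂U/∂s, t follows -∂U/∂t.
∂U/∂s = -24s(s - 4)(s + 3); at s=-1 this is -240, so s increases.
∂U/∂t = 12(t - 2)(t + 3); at t=0 this is -72, so t increases.
s converges to its nearest critical value 0 (a local min of the s-part); t converges to 2. The iterate converges to (0, 2).

(0, 2)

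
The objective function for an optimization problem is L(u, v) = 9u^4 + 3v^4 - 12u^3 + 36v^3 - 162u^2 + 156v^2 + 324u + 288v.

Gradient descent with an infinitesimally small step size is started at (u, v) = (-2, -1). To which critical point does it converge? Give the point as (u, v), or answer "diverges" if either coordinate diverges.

L is separable, so gradient descent decouples: u follows -∂L/∂u, v follows -∂L/∂v.
∂L/∂u = 36(u - 3)(u - 1)(u + 3); at u=-2 this is 540, so u decreases.
∂L/∂v = 12(v + 2)(v + 3)(v + 4); at v=-1 this is 72, so v decreases.
u converges to its nearest critical value -3 (a local min of the u-part); v converges to -2. The iterate converges to (-3, -2).

(-3, -2)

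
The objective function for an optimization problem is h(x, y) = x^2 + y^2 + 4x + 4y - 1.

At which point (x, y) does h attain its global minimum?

h(x,y) separates as P(x) + Q(y) − 1, so its minimum is min P + min Q − 1.
P'(x) = 2x + 4 vanishes at x ∈ {-2}; Q'(y) = 2y + 4 vanishes at y ∈ {-2}.
Local minima of P (where P''>0): P(-2)=-4. Local minima of Q: Q(-2)=-4.
So the global minimum of h is P(-2) + Q(-2) − 1 = -4 − 4 − 1 = -9, attained at (-2, -2).

(-2, -2)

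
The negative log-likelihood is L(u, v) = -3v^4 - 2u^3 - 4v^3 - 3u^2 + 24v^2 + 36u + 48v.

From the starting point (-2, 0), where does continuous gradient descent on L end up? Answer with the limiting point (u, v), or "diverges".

L is separable, so gradient descent decouples: u follows -∂L/∂u, v follows -∂L/∂v.
∂L/∂u = -6(u - 2)(u + 3); at u=-2 this is 24, so u decreases.
∂L/∂v = -12(v - 2)(v + 1)(v + 2); at v=0 this is 48, so v decreases.
u converges to its nearest critical value -3 (a local min of the u-part); v converges to -1. The iterate converges to (-3, -1).

(-3, -1)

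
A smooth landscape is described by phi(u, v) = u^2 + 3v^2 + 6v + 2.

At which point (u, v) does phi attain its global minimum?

phi(u,v) separates as P(u) + Q(v) + 2, so its minimum is min P + min Q + 2.
P'(u) = 2u vanishes at u ∈ {0}; Q'(v) = 6v + 6 vanishes at v ∈ {-1}.
Local minima of P (where P''>0): P(0)=0. Local minima of Q: Q(-1)=-3.
So the global minimum of phi is P(0) + Q(-1) + 2 = 0 − 3 + 2 = -1, attained at (0, -1).

(0, -1)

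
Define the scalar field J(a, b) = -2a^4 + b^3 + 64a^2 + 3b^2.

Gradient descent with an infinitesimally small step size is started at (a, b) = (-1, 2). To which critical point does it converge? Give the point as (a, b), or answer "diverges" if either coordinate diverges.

(0, 0)

J is separable, so gradient descent decouples: a follows -∂J/∂a, b follows -∂J/∂b.
∂J/∂a = -8a(a - 4)(a + 4); at a=-1 this is -120, so a increases.
∂J/∂b = 3b(b + 2); at b=2 this is 24, so b decreases.
a converges to its nearest critical value 0 (a local min of the a-part); b converges to 0. The iterate converges to (0, 0).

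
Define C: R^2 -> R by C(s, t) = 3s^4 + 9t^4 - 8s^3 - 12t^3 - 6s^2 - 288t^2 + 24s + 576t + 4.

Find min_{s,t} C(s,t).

C(s,t) separates as P(s) + Q(t) + 4, so its minimum is min P + min Q + 4.
P'(s) = 12(s - 2)(s - 1)(s + 1) vanishes at s ∈ {-1, 1, 2}; Q'(t) = 36(t - 4)(t - 1)(t + 4) vanishes at t ∈ {-4, 1, 4}.
Local minima of P (where P''>0): P(-1)=-19, P(2)=8. Local minima of Q: Q(-4)=-3840, Q(4)=-768.
So the global minimum of C is P(-1) + Q(-4) + 4 = -19 − 3840 + 4 = -3855, attained at (-1, -4).

-3855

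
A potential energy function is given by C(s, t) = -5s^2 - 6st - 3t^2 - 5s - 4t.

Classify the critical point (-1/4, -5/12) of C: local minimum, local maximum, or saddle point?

The Hessian of C is constant: H = [[-10, -6], [-6, -6]].
det(H) = (-10)·(-6) − (-6)² = 24.
det(H) > 0 and tr(H) = -16 < 0, so H is negative definite and the point is a local maximum.

local maximum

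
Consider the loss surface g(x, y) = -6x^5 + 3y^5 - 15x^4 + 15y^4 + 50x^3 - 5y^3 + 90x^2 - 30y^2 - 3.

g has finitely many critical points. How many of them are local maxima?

g separates as a function of x plus a function of y, so ∇g=0 decouples.
∂g/∂x = -30x(x - 2)(x + 1)(x + 3) = 0 at x ∈ {-3, -1, 0, 2}; ∂g/∂y = 15y(y - 1)(y + 1)(y + 4) = 0 at y ∈ {-4, -1, 0, 1}.
The Hessian is diagonal: diag(g_xx, g_yy). Second derivatives: g_xx(-3)=900, g_xx(-1)=-180, g_xx(0)=180, g_xx(2)=-900; g_yy(-4)=-900, g_yy(-1)=90, g_yy(0)=-60, g_yy(1)=150.
Local maxima occur where both diagonal entries negative: (-1, -4), (-1, 0), (2, -4), (2, 0). Count: 4.

4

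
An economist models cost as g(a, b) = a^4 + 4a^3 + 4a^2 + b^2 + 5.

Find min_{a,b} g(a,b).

g(a,b) separates as P(a) + Q(b) + 5, so its minimum is min P + min Q + 5.
P'(a) = 4a(a + 1)(a + 2) vanishes at a ∈ {-2, -1, 0}; Q'(b) = 2b vanishes at b ∈ {0}.
Local minima of P (where P''>0): P(-2)=0, P(0)=0. Local minima of Q: Q(0)=0.
So the global minimum of g is P(-2) + Q(0) + 5 = 0 + 0 + 5 = 5, attained at (-2, 0).

5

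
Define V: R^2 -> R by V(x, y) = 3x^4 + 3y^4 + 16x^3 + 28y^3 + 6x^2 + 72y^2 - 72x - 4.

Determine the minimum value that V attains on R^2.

V(x,y) separates as P(x) + Q(y) − 4, so its minimum is min P + min Q − 4.
P'(x) = 12(x - 1)(x + 2)(x + 3) vanishes at x ∈ {-3, -2, 1}; Q'(y) = 12y(y + 3)(y + 4) vanishes at y ∈ {-4, -3, 0}.
Local minima of P (where P''>0): P(-3)=81, P(1)=-47. Local minima of Q: Q(-4)=128, Q(0)=0.
So the global minimum of V is P(1) + Q(0) − 4 = -47 + 0 − 4 = -51, attained at (1, 0).

-51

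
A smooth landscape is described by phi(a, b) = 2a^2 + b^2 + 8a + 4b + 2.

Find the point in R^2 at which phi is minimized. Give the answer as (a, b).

phi(a,b) separates as P(a) + Q(b) + 2, so its minimum is min P + min Q + 2.
P'(a) = 4a + 8 vanishes at a ∈ {-2}; Q'(b) = 2b + 4 vanishes at b ∈ {-2}.
Local minima of P (where P''>0): P(-2)=-8. Local minima of Q: Q(-2)=-4.
So the global minimum of phi is P(-2) + Q(-2) + 2 = -8 − 4 + 2 = -10, attained at (-2, -2).

(-2, -2)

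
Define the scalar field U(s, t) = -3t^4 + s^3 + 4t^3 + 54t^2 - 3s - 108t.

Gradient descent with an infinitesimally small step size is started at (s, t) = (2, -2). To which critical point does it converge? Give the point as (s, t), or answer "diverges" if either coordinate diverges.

(1, 1)

U is separable, so gradient descent decouples: s follows -∂U/∂s, t follows -∂U/∂t.
∂U/∂s = 3(s - 1)(s + 1); at s=2 this is 9, so s decreases.
∂U/∂t = -12(t - 3)(t - 1)(t + 3); at t=-2 this is -180, so t increases.
s converges to its nearest critical value 1 (a local min of the s-part); t converges to 1. The iterate converges to (1, 1).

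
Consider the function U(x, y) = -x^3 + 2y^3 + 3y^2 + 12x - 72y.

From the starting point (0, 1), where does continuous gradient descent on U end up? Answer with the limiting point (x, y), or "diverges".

(-2, 3)

U is separable, so gradient descent decouples: x follows -∂U/∂x, y follows -∂U/∂y.
∂U/∂x = -3(x - 2)(x + 2); at x=0 this is 12, so x decreases.
∂U/∂y = 6(y - 3)(y + 4); at y=1 this is -60, so y increases.
x converges to its nearest critical value -2 (a local min of the x-part); y converges to 3. The iterate converges to (-2, 3).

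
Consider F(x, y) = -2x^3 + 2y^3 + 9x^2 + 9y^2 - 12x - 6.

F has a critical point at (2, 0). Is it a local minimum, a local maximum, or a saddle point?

saddle point

The mixed partial ∂²F/∂x∂y is 0, so the Hessian at any point is diag(F_xx, F_yy) = diag(6(-2x + 3), 6(2y + 3)).
At (2, 0): H = diag(-6, 18).
The eigenvalues have opposite signs, so H is indefinite: a saddle point.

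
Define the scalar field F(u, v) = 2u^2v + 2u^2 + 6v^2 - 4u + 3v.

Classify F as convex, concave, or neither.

neither

The term 2u^2v is cubic, so the Hessian is not constant.
∂²F/∂u² = 4v + 4, which takes both signs as v varies (negative for sufficiently negative v). A diagonal entry of the Hessian changing sign means the Hessian is neither positive- nor negative-semidefinite on all of R^2.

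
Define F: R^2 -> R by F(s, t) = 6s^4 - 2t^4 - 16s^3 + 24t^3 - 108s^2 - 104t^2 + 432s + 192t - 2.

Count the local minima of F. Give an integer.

F separates as a function of s plus a function of t, so ∇F=0 decouples.
∂F/∂s = 24(s - 3)(s - 2)(s + 3) = 0 at s ∈ {-3, 2, 3}; ∂F/∂t = -8(t - 4)(t - 3)(t - 2) = 0 at t ∈ {2, 3, 4}.
The Hessian is diagonal: diag(F_ss, F_tt). Second derivatives: F_ss(-3)=720, F_ss(2)=-120, F_ss(3)=144; F_tt(2)=-16, F_tt(3)=8, F_tt(4)=-16.
Local minima occur where both diagonal entries positive: (-3, 3), (3, 3). Count: 2.

2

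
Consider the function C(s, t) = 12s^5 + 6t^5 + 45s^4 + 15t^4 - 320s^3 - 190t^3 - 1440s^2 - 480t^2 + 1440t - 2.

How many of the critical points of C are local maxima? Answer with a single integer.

C separates as a function of s plus a function of t, so ∇C=0 decouples.
∂C/∂s = 60s(s - 4)(s + 3)(s + 4) = 0 at s ∈ {-4, -3, 0, 4}; ∂C/∂t = 30(t - 4)(t - 1)(t + 3)(t + 4) = 0 at t ∈ {-4, -3, 1, 4}.
The Hessian is diagonal: diag(C_ss, C_tt). Second derivatives: C_ss(-4)=-1920, C_ss(-3)=1260, C_ss(0)=-2880, C_ss(4)=13440; C_tt(-4)=-1200, C_tt(-3)=840, C_tt(1)=-1800, C_tt(4)=5040.
Local maxima occur where both diagonal entries negative: (-4, -4), (-4, 1), (0, -4), (0, 1). Count: 4.

4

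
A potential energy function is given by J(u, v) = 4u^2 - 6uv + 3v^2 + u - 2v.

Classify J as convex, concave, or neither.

J is quadratic, so its Hessian is the constant matrix H = [[8, -6], [-6, 6]].
det(H) = 12, tr(H) = 14.
det(H) > 0 and tr(H) > 0, so H is positive definite everywhere: convex.

convex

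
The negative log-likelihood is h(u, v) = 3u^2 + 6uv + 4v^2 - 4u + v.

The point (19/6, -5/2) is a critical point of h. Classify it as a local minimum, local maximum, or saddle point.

local minimum

The Hessian of h is constant: H = [[6, 6], [6, 8]].
det(H) = 6·8 − 6² = 12.
det(H) > 0 and tr(H) = 14 > 0, so H is positive definite and the point is a local minimum.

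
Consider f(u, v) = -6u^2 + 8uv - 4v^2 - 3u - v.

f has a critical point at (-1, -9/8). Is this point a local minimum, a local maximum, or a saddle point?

The Hessian of f is constant: H = [[-12, 8], [8, -8]].
det(H) = (-12)·(-8) − 8² = 32.
det(H) > 0 and tr(H) = -20 < 0, so H is negative definite and the point is a local maximum.

local maximum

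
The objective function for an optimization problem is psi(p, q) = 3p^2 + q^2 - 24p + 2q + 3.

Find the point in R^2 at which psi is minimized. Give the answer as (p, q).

(4, -1)

psi(p,q) separates as A(p) + B(q) + 3, so its minimum is min A + min B + 3.
A'(p) = 6p - 24 vanishes at p ∈ {4}; B'(q) = 2q + 2 vanishes at q ∈ {-1}.
Local minima of A (where A''>0): A(4)=-48. Local minima of B: B(-1)=-1.
So the global minimum of psi is A(4) + B(-1) + 3 = -48 − 1 + 3 = -46, attained at (4, -1).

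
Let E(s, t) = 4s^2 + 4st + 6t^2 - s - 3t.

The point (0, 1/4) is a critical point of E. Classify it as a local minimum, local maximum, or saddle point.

The Hessian of E is constant: H = [[8, 4], [4, 12]].
det(H) = 8·12 − 4² = 80.
det(H) > 0 and tr(H) = 20 > 0, so H is positive definite and the point is a local minimum.

local minimum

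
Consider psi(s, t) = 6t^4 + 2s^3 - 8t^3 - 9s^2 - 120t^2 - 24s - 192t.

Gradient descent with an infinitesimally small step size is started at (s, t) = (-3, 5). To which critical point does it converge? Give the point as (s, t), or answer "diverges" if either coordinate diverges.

psi is separable, so gradient descent decouples: s follows -∂psi/∂s, t follows -∂psi/∂t.
∂psi/∂s = 6(s - 4)(s + 1); at s=-3 this is 84, so s decreases.
∂psi/∂t = 24(t - 4)(t + 1)(t + 2); at t=5 this is 1008, so t decreases.
The s-coordinate has no critical point in that direction and runs off to infinity.

diverges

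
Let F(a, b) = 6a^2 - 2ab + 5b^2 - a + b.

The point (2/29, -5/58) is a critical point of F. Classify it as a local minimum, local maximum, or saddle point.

local minimum

The Hessian of F is constant: H = [[12, -2], [-2, 10]].
det(H) = 12·10 − (-2)² = 116.
det(H) > 0 and tr(H) = 22 > 0, so H is positive definite and the point is a local minimum.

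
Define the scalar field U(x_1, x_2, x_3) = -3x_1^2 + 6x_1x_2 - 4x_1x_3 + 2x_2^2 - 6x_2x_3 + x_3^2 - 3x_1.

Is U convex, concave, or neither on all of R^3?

U is quadratic, so its Hessian is the constant matrix H = [[-6, 6, -4], [6, 4, -6], [-4, -6, 2]].
Leading principal minors: -6, -60, 320.
Neither pattern holds ⇒ H is indefinite ⇒ neither convex nor concave.

neither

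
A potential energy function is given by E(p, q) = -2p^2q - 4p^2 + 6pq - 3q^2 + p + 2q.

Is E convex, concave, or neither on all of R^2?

The term -2p^2q is cubic, so the Hessian is not constant.
∂²E/∂p² = -4q - 8, which takes both signs as q varies (negative for sufficiently large q). A diagonal entry of the Hessian changing sign means the Hessian is neither positive- nor negative-semidefinite on all of R^2.

neither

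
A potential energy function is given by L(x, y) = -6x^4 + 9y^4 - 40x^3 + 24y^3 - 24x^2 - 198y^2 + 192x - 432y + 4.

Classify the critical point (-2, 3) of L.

local minimum

The mixed partial ∂²L/∂x∂y is 0, so the Hessian at any point is diag(L_xx, L_yy) = diag(-24(3x^2 + 10x + 2), 36(3y^2 + 4y - 11)).
At (-2, 3): H = diag(144, 1008).
Both eigenvalues are positive, so H is positive definite: a local minimum.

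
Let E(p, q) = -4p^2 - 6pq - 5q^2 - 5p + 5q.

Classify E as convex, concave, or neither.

E is quadratic, so its Hessian is the constant matrix H = [[-8, -6], [-6, -10]].
det(H) = 44, tr(H) = -18.
det(H) > 0 and tr(H) < 0, so H is negative definite everywhere: concave.

concave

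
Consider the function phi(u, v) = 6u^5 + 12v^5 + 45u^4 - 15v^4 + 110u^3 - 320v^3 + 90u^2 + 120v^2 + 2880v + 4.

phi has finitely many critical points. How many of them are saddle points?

phi separates as a function of u plus a function of v, so ∇phi=0 decouples.
∂phi/∂u = 30u(u + 1)(u + 2)(u + 3) = 0 at u ∈ {-3, -2, -1, 0}; ∂phi/∂v = 60(v - 4)(v - 2)(v + 2)(v + 3) = 0 at v ∈ {-3, -2, 2, 4}.
The Hessian is diagonal: diag(phi_uu, phi_vv). Second derivatives: phi_uu(-3)=-180, phi_uu(-2)=60, phi_uu(-1)=-60, phi_uu(0)=180; phi_vv(-3)=-2100, phi_vv(-2)=1440, phi_vv(2)=-2400, phi_vv(4)=5040.
Saddle points occur where the two diagonal entries have opposite signs: (-3, -2), (-3, 4), (-2, -3), (-2, 2), (-1, -2), (-1, 4), (0, -3), (0, 2). Count: 8.

8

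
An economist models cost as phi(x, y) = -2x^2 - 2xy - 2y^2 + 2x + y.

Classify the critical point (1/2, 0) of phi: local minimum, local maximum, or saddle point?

local maximum

The Hessian of phi is constant: H = [[-4, -2], [-2, -4]].
det(H) = (-4)·(-4) − (-2)² = 12.
det(H) > 0 and tr(H) = -8 < 0, so H is negative definite and the point is a local maximum.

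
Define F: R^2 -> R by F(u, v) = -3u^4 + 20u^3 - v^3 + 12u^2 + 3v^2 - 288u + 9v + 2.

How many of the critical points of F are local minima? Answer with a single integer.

1

F separates as a function of u plus a function of v, so ∇F=0 decouples.
∂F/∂u = -12(u - 4)(u - 3)(u + 2) = 0 at u ∈ {-2, 3, 4}; ∂F/∂v = -3(v - 3)(v + 1) = 0 at v ∈ {-1, 3}.
The Hessian is diagonal: diag(F_uu, F_vv). Second derivatives: F_uu(-2)=-360, F_uu(3)=60, F_uu(4)=-72; F_vv(-1)=12, F_vv(3)=-12.
Local minima occur where both diagonal entries positive: (3, -1). Count: 1.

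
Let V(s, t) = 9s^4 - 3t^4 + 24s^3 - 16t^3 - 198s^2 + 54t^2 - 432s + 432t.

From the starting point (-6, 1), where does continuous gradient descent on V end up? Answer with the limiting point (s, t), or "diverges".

(-4, -3)

V is separable, so gradient descent decouples: s follows -∂V/∂s, t follows -∂V/∂t.
∂V/∂s = 36(s - 3)(s + 1)(s + 4); at s=-6 this is -3240, so s increases.
∂V/∂t = -12(t - 3)(t + 3)(t + 4); at t=1 this is 480, so t decreases.
s converges to its nearest critical value -4 (a local min of the s-part); t converges to -3. The iterate converges to (-4, -3).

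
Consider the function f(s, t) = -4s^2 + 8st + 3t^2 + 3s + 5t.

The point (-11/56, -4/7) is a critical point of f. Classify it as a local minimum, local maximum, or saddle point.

saddle point

The Hessian of f is constant: H = [[-8, 8], [8, 6]].
det(H) = (-8)·6 − 8² = -112.
Since det(H) < 0, H is indefinite and the critical point is a saddle point.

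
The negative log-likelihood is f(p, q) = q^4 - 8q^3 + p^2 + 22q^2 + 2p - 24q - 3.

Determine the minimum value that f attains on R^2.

-13

f(p,q) separates as A(p) + B(q) − 3, so its minimum is min A + min B − 3.
A'(p) = 2p + 2 vanishes at p ∈ {-1}; B'(q) = 4(q - 3)(q - 2)(q - 1) vanishes at q ∈ {1, 2, 3}.
Local minima of A (where A''>0): A(-1)=-1. Local minima of B: B(1)=-9, B(3)=-9.
So the global minimum of f is A(-1) + B(1) − 3 = -1 − 9 − 3 = -13, attained at (-1, 1).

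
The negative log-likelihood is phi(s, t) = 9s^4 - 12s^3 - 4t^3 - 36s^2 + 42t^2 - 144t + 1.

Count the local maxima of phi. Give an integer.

1

phi separates as a function of s plus a function of t, so ∇phi=0 decouples.
∂phi/∂s = 36s(s - 2)(s + 1) = 0 at s ∈ {-1, 0, 2}; ∂phi/∂t = -12(t - 4)(t - 3) = 0 at t ∈ {3, 4}.
The Hessian is diagonal: diag(phi_ss, phi_tt). Second derivatives: phi_ss(-1)=108, phi_ss(0)=-72, phi_ss(2)=216; phi_tt(3)=12, phi_tt(4)=-12.
Local maxima occur where both diagonal entries negative: (0, 4). Count: 1.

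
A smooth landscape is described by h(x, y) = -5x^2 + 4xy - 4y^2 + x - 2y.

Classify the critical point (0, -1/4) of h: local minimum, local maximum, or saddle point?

The Hessian of h is constant: H = [[-10, 4], [4, -8]].
det(H) = (-10)·(-8) − 4² = 64.
det(H) > 0 and tr(H) = -18 < 0, so H is negative definite and the point is a local maximum.

local maximum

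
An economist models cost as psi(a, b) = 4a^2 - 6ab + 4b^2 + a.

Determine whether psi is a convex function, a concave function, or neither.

psi is quadratic, so its Hessian is the constant matrix H = [[8, -6], [-6, 8]].
det(H) = 28, tr(H) = 16.
det(H) > 0 and tr(H) > 0, so H is positive definite everywhere: convex.

convex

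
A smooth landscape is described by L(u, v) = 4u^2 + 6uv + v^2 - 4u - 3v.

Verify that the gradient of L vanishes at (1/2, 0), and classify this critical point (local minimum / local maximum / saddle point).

saddle point

∇L = (8u + 6v - 4, 6u + 2v - 3); substituting (1/2, 0) gives ∇L = (0, 0), so (1/2, 0) is indeed a critical point.
The Hessian of L is constant: H = [[8, 6], [6, 2]].
det(H) = 8·2 − 6² = -20.
Since det(H) < 0, H is indefinite and the critical point is a saddle point.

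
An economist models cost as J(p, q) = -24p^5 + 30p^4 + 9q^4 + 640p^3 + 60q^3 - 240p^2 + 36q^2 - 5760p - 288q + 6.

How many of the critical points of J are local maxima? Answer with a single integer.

2

J separates as a function of p plus a function of q, so ∇J=0 decouples.
∂J/∂p = -120(p - 4)(p - 2)(p + 2)(p + 3) = 0 at p ∈ {-3, -2, 2, 4}; ∂J/∂q = 36(q - 1)(q + 2)(q + 4) = 0 at q ∈ {-4, -2, 1}.
The Hessian is diagonal: diag(J_pp, J_qq). Second derivatives: J_pp(-3)=4200, J_pp(-2)=-2880, J_pp(2)=4800, J_pp(4)=-10080; J_qq(-4)=360, J_qq(-2)=-216, J_qq(1)=540.
Local maxima occur where both diagonal entries negative: (-2, -2), (4, -2). Count: 2.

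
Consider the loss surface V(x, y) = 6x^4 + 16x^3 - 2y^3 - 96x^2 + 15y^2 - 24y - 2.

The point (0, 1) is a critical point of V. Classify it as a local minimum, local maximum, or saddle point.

The mixed partial ∂²V/∂x∂y is 0, so the Hessian at any point is diag(V_xx, V_yy) = diag(24(3x^2 + 4x - 8), 6(-2y + 5)).
At (0, 1): H = diag(-192, 18).
The eigenvalues have opposite signs, so H is indefinite: a saddle point.

saddle point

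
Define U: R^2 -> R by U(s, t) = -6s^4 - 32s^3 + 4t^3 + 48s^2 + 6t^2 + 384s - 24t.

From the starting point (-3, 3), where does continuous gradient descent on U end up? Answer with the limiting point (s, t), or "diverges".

(-2, 1)

U is separable, so gradient descent decouples: s follows -∂U/∂s, t follows -∂U/∂t.
∂U/∂s = -24(s - 2)(s + 2)(s + 4); at s=-3 this is -120, so s increases.
∂U/∂t = 12(t - 1)(t + 2); at t=3 this is 120, so t decreases.
s converges to its nearest critical value -2 (a local min of the s-part); t converges to 1. The iterate converges to (-2, 1).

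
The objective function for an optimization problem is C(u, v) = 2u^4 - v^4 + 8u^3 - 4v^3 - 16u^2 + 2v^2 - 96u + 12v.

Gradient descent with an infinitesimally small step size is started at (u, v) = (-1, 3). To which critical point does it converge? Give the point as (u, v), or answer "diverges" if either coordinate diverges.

diverges

C is separable, so gradient descent decouples: u follows -∂C/∂u, v follows -∂C/∂v.
∂C/∂u = 8(u - 2)(u + 2)(u + 3); at u=-1 this is -48, so u increases.
∂C/∂v = -4(v - 1)(v + 1)(v + 3); at v=3 this is -192, so v increases.
The v-coordinate has no critical point in that direction and runs off to infinity.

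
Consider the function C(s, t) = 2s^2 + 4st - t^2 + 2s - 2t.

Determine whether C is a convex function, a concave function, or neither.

C is quadratic, so its Hessian is the constant matrix H = [[4, 4], [4, -2]].
det(H) = -24, tr(H) = 2.
det(H) < 0, so H is indefinite: neither convex nor concave.

neither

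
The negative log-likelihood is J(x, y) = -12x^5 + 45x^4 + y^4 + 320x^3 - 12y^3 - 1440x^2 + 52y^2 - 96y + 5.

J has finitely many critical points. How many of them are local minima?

J separates as a function of x plus a function of y, so ∇J=0 decouples.
∂J/∂x = -60x(x - 4)(x - 3)(x + 4) = 0 at x ∈ {-4, 0, 3, 4}; ∂J/∂y = 4(y - 4)(y - 3)(y - 2) = 0 at y ∈ {2, 3, 4}.
The Hessian is diagonal: diag(J_xx, J_yy). Second derivatives: J_xx(-4)=13440, J_xx(0)=-2880, J_xx(3)=1260, J_xx(4)=-1920; J_yy(2)=8, J_yy(3)=-4, J_yy(4)=8.
Local minima occur where both diagonal entries positive: (-4, 2), (-4, 4), (3, 2), (3, 4). Count: 4.

4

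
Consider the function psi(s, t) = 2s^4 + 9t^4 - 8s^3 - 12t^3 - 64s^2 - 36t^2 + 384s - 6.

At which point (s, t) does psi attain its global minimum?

psi(s,t) separates as P(s) + Q(t) − 6, so its minimum is min P + min Q − 6.
P'(s) = 8(s - 4)(s - 3)(s + 4) vanishes at s ∈ {-4, 3, 4}; Q'(t) = 36t(t - 2)(t + 1) vanishes at t ∈ {-1, 0, 2}.
Local minima of P (where P''>0): P(-4)=-1536, P(4)=512. Local minima of Q: Q(-1)=-15, Q(2)=-96.
So the global minimum of psi is P(-4) + Q(2) − 6 = -1536 − 96 − 6 = -1638, attained at (-4, 2).

(-4, 2)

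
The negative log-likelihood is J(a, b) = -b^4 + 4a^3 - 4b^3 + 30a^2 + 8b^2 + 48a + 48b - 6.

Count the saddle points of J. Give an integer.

3

J separates as a function of a plus a function of b, so ∇J=0 decouples.
∂J/∂a = 12(a + 1)(a + 4) = 0 at a ∈ {-4, -1}; ∂J/∂b = -4(b - 2)(b + 2)(b + 3) = 0 at b ∈ {-3, -2, 2}.
The Hessian is diagonal: diag(J_aa, J_bb). Second derivatives: J_aa(-4)=-36, J_aa(-1)=36; J_bb(-3)=-20, J_bb(-2)=16, J_bb(2)=-80.
Saddle points occur where the two diagonal entries have opposite signs: (-4, -2), (-1, -3), (-1, 2). Count: 3.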